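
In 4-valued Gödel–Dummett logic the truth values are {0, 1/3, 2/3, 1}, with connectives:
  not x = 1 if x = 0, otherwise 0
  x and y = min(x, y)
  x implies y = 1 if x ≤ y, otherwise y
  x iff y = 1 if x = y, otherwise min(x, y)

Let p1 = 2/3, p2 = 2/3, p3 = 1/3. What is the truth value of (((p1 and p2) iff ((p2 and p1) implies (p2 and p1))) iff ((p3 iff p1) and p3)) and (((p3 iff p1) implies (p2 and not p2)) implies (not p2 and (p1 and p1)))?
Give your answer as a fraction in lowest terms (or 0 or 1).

p1 and p2 = 2/3 and 2/3 = 2/3
p2 and p1 = 2/3 and 2/3 = 2/3
p2 and p1 = 2/3 and 2/3 = 2/3
(p2 and p1) implies (p2 and p1) = 2/3 implies 2/3 = 1
(p1 and p2) iff ((p2 and p1) implies (p2 and p1)) = 2/3 iff 1 = 2/3
p3 iff p1 = 1/3 iff 2/3 = 1/3
(p3 iff p1) and p3 = 1/3 and 1/3 = 1/3
((p1 and p2) iff ((p2 and p1) implies (p2 and p1))) iff ((p3 iff p1) and p3) = 2/3 iff 1/3 = 1/3
p3 iff p1 = 1/3 iff 2/3 = 1/3
not p2 = not 2/3 = 0
p2 and not p2 = 2/3 and 0 = 0
(p3 iff p1) implies (p2 and not p2) = 1/3 implies 0 = 0
not p2 = not 2/3 = 0
p1 and p1 = 2/3 and 2/3 = 2/3
not p2 and (p1 and p1) = 0 and 2/3 = 0
((p3 iff p1) implies (p2 and not p2)) implies (not p2 and (p1 and p1)) = 0 implies 0 = 1
(((p1 and p2) iff ((p2 and p1) implies (p2 and p1))) iff ((p3 iff p1) and p3)) and (((p3 iff p1) implies (p2 and not p2)) implies (not p2 and (p1 and p1))) = 1/3 and 1 = 1/3

1/3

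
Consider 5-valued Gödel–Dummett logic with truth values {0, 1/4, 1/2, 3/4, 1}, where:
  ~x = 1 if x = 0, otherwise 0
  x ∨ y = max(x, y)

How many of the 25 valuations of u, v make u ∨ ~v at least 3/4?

value 1: 9 assignments (counts)
value 3/4: 4 assignments (counts)
value 1/2: 4 assignments
value 1/4: 4 assignments
value 0: 4 assignments
So 13 of the 25 assignments meet the threshold.

13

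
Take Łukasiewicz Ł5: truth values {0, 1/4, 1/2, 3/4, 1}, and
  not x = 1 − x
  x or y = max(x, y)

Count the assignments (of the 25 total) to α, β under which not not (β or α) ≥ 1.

value 1: 9 assignments (counts)
value 3/4: 7 assignments
value 1/2: 5 assignments
value 1/4: 3 assignments
value 0: 1 assignment
So 9 of the 25 assignments meet the threshold.

9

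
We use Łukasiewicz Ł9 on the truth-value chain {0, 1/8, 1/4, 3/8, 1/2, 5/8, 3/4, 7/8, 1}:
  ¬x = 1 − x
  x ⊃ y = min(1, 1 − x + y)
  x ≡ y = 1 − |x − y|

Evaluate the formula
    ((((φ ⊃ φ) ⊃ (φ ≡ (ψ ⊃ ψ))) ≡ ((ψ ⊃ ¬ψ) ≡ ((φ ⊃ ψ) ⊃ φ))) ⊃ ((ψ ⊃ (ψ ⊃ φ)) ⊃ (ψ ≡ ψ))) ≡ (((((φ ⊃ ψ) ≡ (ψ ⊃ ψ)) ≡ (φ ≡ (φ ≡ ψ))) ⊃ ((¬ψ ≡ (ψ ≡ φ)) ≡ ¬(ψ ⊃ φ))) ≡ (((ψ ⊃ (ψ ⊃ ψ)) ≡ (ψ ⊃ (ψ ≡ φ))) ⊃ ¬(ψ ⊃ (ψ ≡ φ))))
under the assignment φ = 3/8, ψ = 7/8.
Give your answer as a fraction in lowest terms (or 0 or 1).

φ ⊃ φ = 3/8 ⊃ 3/8 = 1
ψ ⊃ ψ = 7/8 ⊃ 7/8 = 1
φ ≡ (ψ ⊃ ψ) = 3/8 ≡ 1 = 3/8
(φ ⊃ φ) ⊃ (φ ≡ (ψ ⊃ ψ)) = 1 ⊃ 3/8 = 3/8
¬ψ = ¬7/8 = 1/8
ψ ⊃ ¬ψ = 7/8 ⊃ 1/8 = 1/4
φ ⊃ ψ = 3/8 ⊃ 7/8 = 1
(φ ⊃ ψ) ⊃ φ = 1 ⊃ 3/8 = 3/8
(ψ ⊃ ¬ψ) ≡ ((φ ⊃ ψ) ⊃ φ) = 1/4 ≡ 3/8 = 7/8
((φ ⊃ φ) ⊃ (φ ≡ (ψ ⊃ ψ))) ≡ ((ψ ⊃ ¬ψ) ≡ ((φ ⊃ ψ) ⊃ φ)) = 3/8 ≡ 7/8 = 1/2
ψ ⊃ φ = 7/8 ⊃ 3/8 = 1/2
ψ ⊃ (ψ ⊃ φ) = 7/8 ⊃ 1/2 = 5/8
ψ ≡ ψ = 7/8 ≡ 7/8 = 1
(ψ ⊃ (ψ ⊃ φ)) ⊃ (ψ ≡ ψ) = 5/8 ⊃ 1 = 1
(((φ ⊃ φ) ⊃ (φ ≡ (ψ ⊃ ψ))) ≡ ((ψ ⊃ ¬ψ) ≡ ((φ ⊃ ψ) ⊃ φ))) ⊃ ((ψ ⊃ (ψ ⊃ φ)) ⊃ (ψ ≡ ψ)) = 1/2 ⊃ 1 = 1
φ ⊃ ψ = 3/8 ⊃ 7/8 = 1
ψ ⊃ ψ = 7/8 ⊃ 7/8 = 1
(φ ⊃ ψ) ≡ (ψ ⊃ ψ) = 1 ≡ 1 = 1
φ ≡ ψ = 3/8 ≡ 7/8 = 1/2
φ ≡ (φ ≡ ψ) = 3/8 ≡ 1/2 = 7/8
((φ ⊃ ψ) ≡ (ψ ⊃ ψ)) ≡ (φ ≡ (φ ≡ ψ)) = 1 ≡ 7/8 = 7/8
¬ψ = ¬7/8 = 1/8
ψ ≡ φ = 7/8 ≡ 3/8 = 1/2
¬ψ ≡ (ψ ≡ φ) = 1/8 ≡ 1/2 = 5/8
ψ ⊃ φ = 7/8 ⊃ 3/8 = 1/2
¬(ψ ⊃ φ) = ¬1/2 = 1/2
(¬ψ ≡ (ψ ≡ φ)) ≡ ¬(ψ ⊃ φ) = 5/8 ≡ 1/2 = 7/8
(((φ ⊃ ψ) ≡ (ψ ⊃ ψ)) ≡ (φ ≡ (φ ≡ ψ))) ⊃ ((¬ψ ≡ (ψ ≡ φ)) ≡ ¬(ψ ⊃ φ)) = 7/8 ⊃ 7/8 = 1
ψ ⊃ ψ = 7/8 ⊃ 7/8 = 1
ψ ⊃ (ψ ⊃ ψ) = 7/8 ⊃ 1 = 1
ψ ≡ φ = 7/8 ≡ 3/8 = 1/2
ψ ⊃ (ψ ≡ φ) = 7/8 ⊃ 1/2 = 5/8
(ψ ⊃ (ψ ⊃ ψ)) ≡ (ψ ⊃ (ψ ≡ φ)) = 1 ≡ 5/8 = 5/8
ψ ≡ φ = 7/8 ≡ 3/8 = 1/2
ψ ⊃ (ψ ≡ φ) = 7/8 ⊃ 1/2 = 5/8
¬(ψ ⊃ (ψ ≡ φ)) = ¬5/8 = 3/8
((ψ ⊃ (ψ ⊃ ψ)) ≡ (ψ ⊃ (ψ ≡ φ))) ⊃ ¬(ψ ⊃ (ψ ≡ φ)) = 5/8 ⊃ 3/8 = 3/4
((((φ ⊃ ψ) ≡ (ψ ⊃ ψ)) ≡ (φ ≡ (φ ≡ ψ))) ⊃ ((¬ψ ≡ (ψ ≡ φ)) ≡ ¬(ψ ⊃ φ))) ≡ (((ψ ⊃ (ψ ⊃ ψ)) ≡ (ψ ⊃ (ψ ≡ φ))) ⊃ ¬(ψ ⊃ (ψ ≡ φ))) = 1 ≡ 3/4 = 3/4
((((φ ⊃ φ) ⊃ (φ ≡ (ψ ⊃ ψ))) ≡ ((ψ ⊃ ¬ψ) ≡ ((φ ⊃ ψ) ⊃ φ))) ⊃ ((ψ ⊃ (ψ ⊃ φ)) ⊃ (ψ ≡ ψ))) ≡ (((((φ ⊃ ψ) ≡ (ψ ⊃ ψ)) ≡ (φ ≡ (φ ≡ ψ))) ⊃ ((¬ψ ≡ (ψ ≡ φ)) ≡ ¬(ψ ⊃ φ))) ≡ (((ψ ⊃ (ψ ⊃ ψ)) ≡ (ψ ⊃ (ψ ≡ φ))) ⊃ ¬(ψ ⊃ (ψ ≡ φ)))) = 1 ≡ 3/4 = 3/4

3/4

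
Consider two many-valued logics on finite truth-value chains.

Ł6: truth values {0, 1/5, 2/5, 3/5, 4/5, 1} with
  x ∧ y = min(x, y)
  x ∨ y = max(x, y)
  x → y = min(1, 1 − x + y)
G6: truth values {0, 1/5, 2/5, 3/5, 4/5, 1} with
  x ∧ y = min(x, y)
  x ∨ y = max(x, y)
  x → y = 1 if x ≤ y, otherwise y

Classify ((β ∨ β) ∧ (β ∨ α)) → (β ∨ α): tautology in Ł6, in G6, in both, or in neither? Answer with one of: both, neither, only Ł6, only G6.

In Ł6: every assignment gives 1 — tautology.
In G6: every assignment gives 1 — tautology.

both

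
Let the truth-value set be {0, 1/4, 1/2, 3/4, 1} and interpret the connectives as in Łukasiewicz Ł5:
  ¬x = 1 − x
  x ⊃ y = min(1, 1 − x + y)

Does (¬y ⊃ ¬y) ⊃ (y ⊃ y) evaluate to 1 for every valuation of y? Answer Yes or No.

Yes

y = 0 ↦ 1
y = 1/4 ↦ 1
y = 1/2 ↦ 1
y = 3/4 ↦ 1
y = 1 ↦ 1
Every assignment gives a value ≥ 1.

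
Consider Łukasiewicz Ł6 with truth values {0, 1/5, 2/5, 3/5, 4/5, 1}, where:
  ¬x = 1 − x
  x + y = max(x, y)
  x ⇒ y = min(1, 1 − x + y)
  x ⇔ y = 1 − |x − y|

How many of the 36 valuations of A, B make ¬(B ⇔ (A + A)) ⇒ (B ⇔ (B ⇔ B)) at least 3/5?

32

value 1: 27 assignments (counts)
value 4/5: 3 assignments (counts)
value 3/5: 2 assignments (counts)
value 2/5: 2 assignments
value 1/5: 1 assignment
value 0: 1 assignment
So 32 of the 36 assignments meet the threshold.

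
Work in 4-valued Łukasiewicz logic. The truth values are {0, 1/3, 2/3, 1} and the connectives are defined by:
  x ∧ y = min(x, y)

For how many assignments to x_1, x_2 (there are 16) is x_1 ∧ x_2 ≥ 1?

x_1 = 0, x_2 = 0 ↦ 0  <
x_1 = 0, x_2 = 1/3 ↦ 0  <
x_1 = 0, x_2 = 2/3 ↦ 0  <
x_1 = 0, x_2 = 1 ↦ 0  <
x_1 = 1/3, x_2 = 0 ↦ 0  <
x_1 = 1/3, x_2 = 1/3 ↦ 1/3  <
x_1 = 1/3, x_2 = 2/3 ↦ 1/3  <
x_1 = 1/3, x_2 = 1 ↦ 1/3  <
x_1 = 2/3, x_2 = 0 ↦ 0  <
x_1 = 2/3, x_2 = 1/3 ↦ 1/3  <
x_1 = 2/3, x_2 = 2/3 ↦ 2/3  <
x_1 = 2/3, x_2 = 1 ↦ 2/3  <
x_1 = 1, x_2 = 0 ↦ 0  <
x_1 = 1, x_2 = 1/3 ↦ 1/3  <
x_1 = 1, x_2 = 2/3 ↦ 2/3  <
x_1 = 1, x_2 = 1 ↦ 1  ≥
So 1 of the 16 assignments meets the threshold.

1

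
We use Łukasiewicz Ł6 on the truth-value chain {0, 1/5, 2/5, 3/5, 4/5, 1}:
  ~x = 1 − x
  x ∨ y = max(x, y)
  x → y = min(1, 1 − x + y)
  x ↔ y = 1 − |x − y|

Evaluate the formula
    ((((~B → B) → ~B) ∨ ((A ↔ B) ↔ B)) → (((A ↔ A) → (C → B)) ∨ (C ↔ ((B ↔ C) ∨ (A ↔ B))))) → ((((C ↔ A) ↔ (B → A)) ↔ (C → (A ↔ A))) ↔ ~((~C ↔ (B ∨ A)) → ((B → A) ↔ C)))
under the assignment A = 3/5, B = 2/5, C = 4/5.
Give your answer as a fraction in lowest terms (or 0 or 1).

~B = ~2/5 = 3/5
~B → B = 3/5 → 2/5 = 4/5
~B = ~2/5 = 3/5
(~B → B) → ~B = 4/5 → 3/5 = 4/5
A ↔ B = 3/5 ↔ 2/5 = 4/5
(A ↔ B) ↔ B = 4/5 ↔ 2/5 = 3/5
((~B → B) → ~B) ∨ ((A ↔ B) ↔ B) = 4/5 ∨ 3/5 = 4/5
A ↔ A = 3/5 ↔ 3/5 = 1
C → B = 4/5 → 2/5 = 3/5
(A ↔ A) → (C → B) = 1 → 3/5 = 3/5
B ↔ C = 2/5 ↔ 4/5 = 3/5
A ↔ B = 3/5 ↔ 2/5 = 4/5
(B ↔ C) ∨ (A ↔ B) = 3/5 ∨ 4/5 = 4/5
C ↔ ((B ↔ C) ∨ (A ↔ B)) = 4/5 ↔ 4/5 = 1
((A ↔ A) → (C → B)) ∨ (C ↔ ((B ↔ C) ∨ (A ↔ B))) = 3/5 ∨ 1 = 1
(((~B → B) → ~B) ∨ ((A ↔ B) ↔ B)) → (((A ↔ A) → (C → B)) ∨ (C ↔ ((B ↔ C) ∨ (A ↔ B)))) = 4/5 → 1 = 1
C ↔ A = 4/5 ↔ 3/5 = 4/5
B → A = 2/5 → 3/5 = 1
(C ↔ A) ↔ (B → A) = 4/5 ↔ 1 = 4/5
A ↔ A = 3/5 ↔ 3/5 = 1
C → (A ↔ A) = 4/5 → 1 = 1
((C ↔ A) ↔ (B → A)) ↔ (C → (A ↔ A)) = 4/5 ↔ 1 = 4/5
~C = ~4/5 = 1/5
B ∨ A = 2/5 ∨ 3/5 = 3/5
~C ↔ (B ∨ A) = 1/5 ↔ 3/5 = 3/5
B → A = 2/5 → 3/5 = 1
(B → A) ↔ C = 1 ↔ 4/5 = 4/5
(~C ↔ (B ∨ A)) → ((B → A) ↔ C) = 3/5 → 4/5 = 1
~((~C ↔ (B ∨ A)) → ((B → A) ↔ C)) = ~1 = 0
(((C ↔ A) ↔ (B → A)) ↔ (C → (A ↔ A))) ↔ ~((~C ↔ (B ∨ A)) → ((B → A) ↔ C)) = 4/5 ↔ 0 = 1/5
((((~B → B) → ~B) ∨ ((A ↔ B) ↔ B)) → (((A ↔ A) → (C → B)) ∨ (C ↔ ((B ↔ C) ∨ (A ↔ B))))) → ((((C ↔ A) ↔ (B → A)) ↔ (C → (A ↔ A))) ↔ ~((~C ↔ (B ∨ A)) → ((B → A) ↔ C))) = 1 → 1/5 = 1/5

1/5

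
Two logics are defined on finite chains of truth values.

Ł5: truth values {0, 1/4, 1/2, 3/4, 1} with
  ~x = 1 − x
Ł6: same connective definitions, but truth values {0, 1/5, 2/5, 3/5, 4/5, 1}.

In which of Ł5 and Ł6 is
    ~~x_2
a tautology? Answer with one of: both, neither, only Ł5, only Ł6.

In Ł5: at x_2 = 0 the value is 0 — not a tautology.
In Ł6: at x_2 = 0 the value is 0 — not a tautology.

neither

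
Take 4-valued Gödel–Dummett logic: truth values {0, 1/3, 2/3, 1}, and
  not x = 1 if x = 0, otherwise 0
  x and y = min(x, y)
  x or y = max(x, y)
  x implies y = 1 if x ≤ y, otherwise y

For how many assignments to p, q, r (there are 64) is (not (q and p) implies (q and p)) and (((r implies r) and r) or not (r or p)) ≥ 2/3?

value 1: 9 assignments (counts)
value 2/3: 9 assignments (counts)
value 1/3: 9 assignments
value 0: 37 assignments
So 18 of the 64 assignments meet the threshold.

18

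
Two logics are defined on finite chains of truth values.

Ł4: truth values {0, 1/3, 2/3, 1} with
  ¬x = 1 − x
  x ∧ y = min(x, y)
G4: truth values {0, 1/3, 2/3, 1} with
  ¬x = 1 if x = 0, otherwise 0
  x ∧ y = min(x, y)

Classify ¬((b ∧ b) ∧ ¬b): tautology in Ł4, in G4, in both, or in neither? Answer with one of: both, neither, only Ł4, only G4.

In Ł4: at b = 1/3 the value is 2/3 — not a tautology.
In G4: every assignment gives 1 — tautology.

only G4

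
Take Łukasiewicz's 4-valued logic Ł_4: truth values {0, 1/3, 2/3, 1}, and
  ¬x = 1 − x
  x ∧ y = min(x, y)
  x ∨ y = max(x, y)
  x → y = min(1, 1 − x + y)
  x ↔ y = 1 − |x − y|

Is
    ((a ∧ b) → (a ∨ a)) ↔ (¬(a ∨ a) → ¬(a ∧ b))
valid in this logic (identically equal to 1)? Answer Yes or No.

Yes

a = 0, b = 0 ↦ 1
a = 0, b = 1/3 ↦ 1
a = 0, b = 2/3 ↦ 1
a = 0, b = 1 ↦ 1
a = 1/3, b = 0 ↦ 1
a = 1/3, b = 1/3 ↦ 1
a = 1/3, b = 2/3 ↦ 1
a = 1/3, b = 1 ↦ 1
a = 2/3, b = 0 ↦ 1
a = 2/3, b = 1/3 ↦ 1
a = 2/3, b = 2/3 ↦ 1
a = 2/3, b = 1 ↦ 1
a = 1, b = 0 ↦ 1
a = 1, b = 1/3 ↦ 1
a = 1, b = 2/3 ↦ 1
a = 1, b = 1 ↦ 1
Every assignment gives a value ≥ 1.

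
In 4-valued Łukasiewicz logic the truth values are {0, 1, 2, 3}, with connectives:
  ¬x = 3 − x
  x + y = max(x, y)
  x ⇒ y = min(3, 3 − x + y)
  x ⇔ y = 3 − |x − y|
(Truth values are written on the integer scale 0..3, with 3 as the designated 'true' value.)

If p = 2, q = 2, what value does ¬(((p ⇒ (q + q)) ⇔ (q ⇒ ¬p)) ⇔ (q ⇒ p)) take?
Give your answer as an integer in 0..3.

q + q = 2 + 2 = 2
p ⇒ (q + q) = 2 ⇒ 2 = 3
¬p = ¬2 = 1
q ⇒ ¬p = 2 ⇒ 1 = 2
(p ⇒ (q + q)) ⇔ (q ⇒ ¬p) = 3 ⇔ 2 = 2
q ⇒ p = 2 ⇒ 2 = 3
((p ⇒ (q + q)) ⇔ (q ⇒ ¬p)) ⇔ (q ⇒ p) = 2 ⇔ 3 = 2
¬(((p ⇒ (q + q)) ⇔ (q ⇒ ¬p)) ⇔ (q ⇒ p)) = ¬2 = 1

1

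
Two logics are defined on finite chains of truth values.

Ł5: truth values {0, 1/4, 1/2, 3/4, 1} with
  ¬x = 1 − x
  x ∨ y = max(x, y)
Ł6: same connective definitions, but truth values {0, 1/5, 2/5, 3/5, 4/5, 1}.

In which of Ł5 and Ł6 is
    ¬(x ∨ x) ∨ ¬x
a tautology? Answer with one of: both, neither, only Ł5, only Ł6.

neither

In Ł5: at x = 1/4 the value is 3/4 — not a tautology.
In Ł6: at x = 1/5 the value is 4/5 — not a tautology.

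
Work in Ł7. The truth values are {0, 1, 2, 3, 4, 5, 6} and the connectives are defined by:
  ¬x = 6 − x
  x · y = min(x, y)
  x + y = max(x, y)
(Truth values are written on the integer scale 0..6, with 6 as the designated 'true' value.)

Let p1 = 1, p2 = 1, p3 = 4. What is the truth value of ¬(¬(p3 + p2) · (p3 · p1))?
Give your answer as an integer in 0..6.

5

p3 + p2 = 4 + 1 = 4
¬(p3 + p2) = ¬4 = 2
p3 · p1 = 4 · 1 = 1
¬(p3 + p2) · (p3 · p1) = 2 · 1 = 1
¬(¬(p3 + p2) · (p3 · p1)) = ¬1 = 5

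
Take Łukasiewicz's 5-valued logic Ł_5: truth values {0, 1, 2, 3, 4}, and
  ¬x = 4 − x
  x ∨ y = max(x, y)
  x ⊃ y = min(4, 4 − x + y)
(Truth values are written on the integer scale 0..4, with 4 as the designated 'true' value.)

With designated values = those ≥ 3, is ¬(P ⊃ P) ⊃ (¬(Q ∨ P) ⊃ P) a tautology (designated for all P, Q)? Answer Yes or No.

Yes

At P = 4, Q = 3, for instance:
P ⊃ P = 4 ⊃ 4 = 4
¬(P ⊃ P) = ¬4 = 0
Q ∨ P = 3 ∨ 4 = 4
¬(Q ∨ P) = ¬4 = 0
¬(Q ∨ P) ⊃ P = 0 ⊃ 4 = 4
¬(P ⊃ P) ⊃ (¬(Q ∨ P) ⊃ P) = 0 ⊃ 4 = 4
and checking the remaining 24 assignments likewise gives ≥ 3 in every case.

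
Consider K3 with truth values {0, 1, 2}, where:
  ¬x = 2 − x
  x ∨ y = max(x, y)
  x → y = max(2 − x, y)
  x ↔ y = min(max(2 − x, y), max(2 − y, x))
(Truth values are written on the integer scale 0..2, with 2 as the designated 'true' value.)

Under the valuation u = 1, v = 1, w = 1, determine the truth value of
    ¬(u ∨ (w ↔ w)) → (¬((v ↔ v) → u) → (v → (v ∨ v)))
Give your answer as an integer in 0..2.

1

w ↔ w = 1 ↔ 1 = 1
u ∨ (w ↔ w) = 1 ∨ 1 = 1
¬(u ∨ (w ↔ w)) = ¬1 = 1
v ↔ v = 1 ↔ 1 = 1
(v ↔ v) → u = 1 → 1 = 1
¬((v ↔ v) → u) = ¬1 = 1
v ∨ v = 1 ∨ 1 = 1
v → (v ∨ v) = 1 → 1 = 1
¬((v ↔ v) → u) → (v → (v ∨ v)) = 1 → 1 = 1
¬(u ∨ (w ↔ w)) → (¬((v ↔ v) → u) → (v → (v ∨ v))) = 1 → 1 = 1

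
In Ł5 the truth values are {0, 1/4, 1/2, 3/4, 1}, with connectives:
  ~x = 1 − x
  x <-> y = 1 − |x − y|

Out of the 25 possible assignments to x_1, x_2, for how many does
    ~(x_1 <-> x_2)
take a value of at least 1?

2

value 1: 2 assignments (counts)
value 3/4: 4 assignments
value 1/2: 6 assignments
value 1/4: 8 assignments
value 0: 5 assignments
So 2 of the 25 assignments meet the threshold.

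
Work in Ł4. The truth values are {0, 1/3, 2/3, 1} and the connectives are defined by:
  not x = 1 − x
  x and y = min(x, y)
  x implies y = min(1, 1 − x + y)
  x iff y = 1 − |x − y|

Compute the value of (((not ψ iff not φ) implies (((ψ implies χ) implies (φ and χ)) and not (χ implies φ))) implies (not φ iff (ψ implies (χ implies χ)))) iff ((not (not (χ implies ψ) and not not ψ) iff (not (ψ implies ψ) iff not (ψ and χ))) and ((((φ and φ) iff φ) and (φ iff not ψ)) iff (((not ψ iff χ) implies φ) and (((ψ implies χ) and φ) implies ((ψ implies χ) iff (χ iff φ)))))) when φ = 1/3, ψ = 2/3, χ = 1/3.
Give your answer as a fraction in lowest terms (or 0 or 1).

not ψ = not 2/3 = 1/3
not φ = not 1/3 = 2/3
not ψ iff not φ = 1/3 iff 2/3 = 2/3
ψ implies χ = 2/3 implies 1/3 = 2/3
φ and χ = 1/3 and 1/3 = 1/3
(ψ implies χ) implies (φ and χ) = 2/3 implies 1/3 = 2/3
χ implies φ = 1/3 implies 1/3 = 1
not (χ implies φ) = not 1 = 0
((ψ implies χ) implies (φ and χ)) and not (χ implies φ) = 2/3 and 0 = 0
(not ψ iff not φ) implies (((ψ implies χ) implies (φ and χ)) and not (χ implies φ)) = 2/3 implies 0 = 1/3
not φ = not 1/3 = 2/3
χ implies χ = 1/3 implies 1/3 = 1
ψ implies (χ implies χ) = 2/3 implies 1 = 1
not φ iff (ψ implies (χ implies χ)) = 2/3 iff 1 = 2/3
((not ψ iff not φ) implies (((ψ implies χ) implies (φ and χ)) and not (χ implies φ))) implies (not φ iff (ψ implies (χ implies χ))) = 1/3 implies 2/3 = 1
χ implies ψ = 1/3 implies 2/3 = 1
not (χ implies ψ) = not 1 = 0
not ψ = not 2/3 = 1/3
not not ψ = not 1/3 = 2/3
not (χ implies ψ) and not not ψ = 0 and 2/3 = 0
not (not (χ implies ψ) and not not ψ) = not 0 = 1
ψ implies ψ = 2/3 implies 2/3 = 1
not (ψ implies ψ) = not 1 = 0
ψ and χ = 2/3 and 1/3 = 1/3
not (ψ and χ) = not 1/3 = 2/3
not (ψ implies ψ) iff not (ψ and χ) = 0 iff 2/3 = 1/3
not (not (χ implies ψ) and not not ψ) iff (not (ψ implies ψ) iff not (ψ and χ)) = 1 iff 1/3 = 1/3
φ and φ = 1/3 and 1/3 = 1/3
(φ and φ) iff φ = 1/3 iff 1/3 = 1
not ψ = not 2/3 = 1/3
φ iff not ψ = 1/3 iff 1/3 = 1
((φ and φ) iff φ) and (φ iff not ψ) = 1 and 1 = 1
not ψ = not 2/3 = 1/3
not ψ iff χ = 1/3 iff 1/3 = 1
(not ψ iff χ) implies φ = 1 implies 1/3 = 1/3
ψ implies χ = 2/3 implies 1/3 = 2/3
(ψ implies χ) and φ = 2/3 and 1/3 = 1/3
ψ implies χ = 2/3 implies 1/3 = 2/3
χ iff φ = 1/3 iff 1/3 = 1
(ψ implies χ) iff (χ iff φ) = 2/3 iff 1 = 2/3
((ψ implies χ) and φ) implies ((ψ implies χ) iff (χ iff φ)) = 1/3 implies 2/3 = 1
((not ψ iff χ) implies φ) and (((ψ implies χ) and φ) implies ((ψ implies χ) iff (χ iff φ))) = 1/3 and 1 = 1/3
(((φ and φ) iff φ) and (φ iff not ψ)) iff (((not ψ iff χ) implies φ) and (((ψ implies χ) and φ) implies ((ψ implies χ) iff (χ iff φ)))) = 1 iff 1/3 = 1/3
(not (not (χ implies ψ) and not not ψ) iff (not (ψ implies ψ) iff not (ψ and χ))) and ((((φ and φ) iff φ) and (φ iff not ψ)) iff (((not ψ iff χ) implies φ) and (((ψ implies χ) and φ) implies ((ψ implies χ) iff (χ iff φ))))) = 1/3 and 1/3 = 1/3
(((not ψ iff not φ) implies (((ψ implies χ) implies (φ and χ)) and not (χ implies φ))) implies (not φ iff (ψ implies (χ implies χ)))) iff ((not (not (χ implies ψ) and not not ψ) iff (not (ψ implies ψ) iff not (ψ and χ))) and ((((φ and φ) iff φ) and (φ iff not ψ)) iff (((not ψ iff χ) implies φ) and (((ψ implies χ) and φ) implies ((ψ implies χ) iff (χ iff φ)))))) = 1 iff 1/3 = 1/3

1/3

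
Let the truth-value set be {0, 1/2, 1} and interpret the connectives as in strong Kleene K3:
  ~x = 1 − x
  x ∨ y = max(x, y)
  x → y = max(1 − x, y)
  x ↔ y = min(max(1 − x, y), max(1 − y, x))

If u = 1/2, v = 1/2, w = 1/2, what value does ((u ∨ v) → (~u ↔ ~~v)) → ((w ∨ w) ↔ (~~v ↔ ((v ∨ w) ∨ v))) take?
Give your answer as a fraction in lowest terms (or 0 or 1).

1/2

u ∨ v = 1/2 ∨ 1/2 = 1/2
~u = ~1/2 = 1/2
~v = ~1/2 = 1/2
~~v = ~1/2 = 1/2
~u ↔ ~~v = 1/2 ↔ 1/2 = 1/2
(u ∨ v) → (~u ↔ ~~v) = 1/2 → 1/2 = 1/2
w ∨ w = 1/2 ∨ 1/2 = 1/2
~v = ~1/2 = 1/2
~~v = ~1/2 = 1/2
v ∨ w = 1/2 ∨ 1/2 = 1/2
(v ∨ w) ∨ v = 1/2 ∨ 1/2 = 1/2
~~v ↔ ((v ∨ w) ∨ v) = 1/2 ↔ 1/2 = 1/2
(w ∨ w) ↔ (~~v ↔ ((v ∨ w) ∨ v)) = 1/2 ↔ 1/2 = 1/2
((u ∨ v) → (~u ↔ ~~v)) → ((w ∨ w) ↔ (~~v ↔ ((v ∨ w) ∨ v))) = 1/2 → 1/2 = 1/2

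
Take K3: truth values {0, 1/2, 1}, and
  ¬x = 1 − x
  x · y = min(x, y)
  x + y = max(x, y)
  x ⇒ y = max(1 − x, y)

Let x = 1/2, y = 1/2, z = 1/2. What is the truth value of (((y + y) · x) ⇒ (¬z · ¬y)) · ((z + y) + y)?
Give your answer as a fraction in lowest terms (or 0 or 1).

y + y = 1/2 + 1/2 = 1/2
(y + y) · x = 1/2 · 1/2 = 1/2
¬z = ¬1/2 = 1/2
¬y = ¬1/2 = 1/2
¬z · ¬y = 1/2 · 1/2 = 1/2
((y + y) · x) ⇒ (¬z · ¬y) = 1/2 ⇒ 1/2 = 1/2
z + y = 1/2 + 1/2 = 1/2
(z + y) + y = 1/2 + 1/2 = 1/2
(((y + y) · x) ⇒ (¬z · ¬y)) · ((z + y) + y) = 1/2 · 1/2 = 1/2

1/2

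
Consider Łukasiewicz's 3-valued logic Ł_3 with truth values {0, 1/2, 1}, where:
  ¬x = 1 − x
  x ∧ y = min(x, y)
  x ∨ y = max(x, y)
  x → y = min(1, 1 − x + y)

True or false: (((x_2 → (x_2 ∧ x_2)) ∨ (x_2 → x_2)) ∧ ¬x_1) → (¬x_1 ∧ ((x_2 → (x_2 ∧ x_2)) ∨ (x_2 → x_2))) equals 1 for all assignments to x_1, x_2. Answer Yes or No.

x_1 = 0, x_2 = 0 ↦ 1
x_1 = 0, x_2 = 1/2 ↦ 1
x_1 = 0, x_2 = 1 ↦ 1
x_1 = 1/2, x_2 = 0 ↦ 1
x_1 = 1/2, x_2 = 1/2 ↦ 1
x_1 = 1/2, x_2 = 1 ↦ 1
x_1 = 1, x_2 = 0 ↦ 1
x_1 = 1, x_2 = 1/2 ↦ 1
x_1 = 1, x_2 = 1 ↦ 1
Every assignment gives a value ≥ 1.

Yes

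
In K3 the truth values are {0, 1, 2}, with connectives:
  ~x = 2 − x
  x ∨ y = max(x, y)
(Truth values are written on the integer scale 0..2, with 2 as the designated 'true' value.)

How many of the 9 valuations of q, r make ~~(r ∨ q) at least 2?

5

q = 0, r = 0 ↦ 0  <
q = 0, r = 1 ↦ 1  <
q = 0, r = 2 ↦ 2  ≥
q = 1, r = 0 ↦ 1  <
q = 1, r = 1 ↦ 1  <
q = 1, r = 2 ↦ 2  ≥
q = 2, r = 0 ↦ 2  ≥
q = 2, r = 1 ↦ 2  ≥
q = 2, r = 2 ↦ 2  ≥
So 5 of the 9 assignments meet the threshold.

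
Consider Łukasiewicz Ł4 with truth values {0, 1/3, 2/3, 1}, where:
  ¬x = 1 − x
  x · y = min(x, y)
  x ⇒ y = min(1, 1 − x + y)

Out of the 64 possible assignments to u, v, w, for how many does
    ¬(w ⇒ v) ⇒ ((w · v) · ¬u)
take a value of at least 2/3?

55

value 1: 46 assignments (counts)
value 2/3: 9 assignments (counts)
value 1/3: 5 assignments
value 0: 4 assignments
So 55 of the 64 assignments meet the threshold.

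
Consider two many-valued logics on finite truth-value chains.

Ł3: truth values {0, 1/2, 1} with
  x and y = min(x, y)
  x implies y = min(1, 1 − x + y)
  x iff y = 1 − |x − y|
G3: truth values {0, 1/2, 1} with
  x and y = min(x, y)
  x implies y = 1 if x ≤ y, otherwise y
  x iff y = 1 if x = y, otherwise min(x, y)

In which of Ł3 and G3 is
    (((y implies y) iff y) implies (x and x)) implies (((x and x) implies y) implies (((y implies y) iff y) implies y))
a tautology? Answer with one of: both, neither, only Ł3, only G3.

In Ł3: every assignment gives 1 — tautology.
In G3: every assignment gives 1 — tautology.

both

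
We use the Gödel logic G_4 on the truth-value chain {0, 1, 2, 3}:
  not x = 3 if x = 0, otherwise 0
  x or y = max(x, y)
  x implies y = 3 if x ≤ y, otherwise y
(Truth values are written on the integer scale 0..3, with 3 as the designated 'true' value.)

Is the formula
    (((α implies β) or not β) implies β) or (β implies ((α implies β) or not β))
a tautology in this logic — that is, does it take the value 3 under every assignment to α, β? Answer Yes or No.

α = 0, β = 0 ↦ 3
α = 0, β = 1 ↦ 3
α = 0, β = 2 ↦ 3
α = 0, β = 3 ↦ 3
α = 1, β = 0 ↦ 3
α = 1, β = 1 ↦ 3
α = 1, β = 2 ↦ 3
α = 1, β = 3 ↦ 3
α = 2, β = 0 ↦ 3
α = 2, β = 1 ↦ 3
α = 2, β = 2 ↦ 3
α = 2, β = 3 ↦ 3
α = 3, β = 0 ↦ 3
α = 3, β = 1 ↦ 3
α = 3, β = 2 ↦ 3
α = 3, β = 3 ↦ 3
Every assignment gives a value ≥ 3.

Yes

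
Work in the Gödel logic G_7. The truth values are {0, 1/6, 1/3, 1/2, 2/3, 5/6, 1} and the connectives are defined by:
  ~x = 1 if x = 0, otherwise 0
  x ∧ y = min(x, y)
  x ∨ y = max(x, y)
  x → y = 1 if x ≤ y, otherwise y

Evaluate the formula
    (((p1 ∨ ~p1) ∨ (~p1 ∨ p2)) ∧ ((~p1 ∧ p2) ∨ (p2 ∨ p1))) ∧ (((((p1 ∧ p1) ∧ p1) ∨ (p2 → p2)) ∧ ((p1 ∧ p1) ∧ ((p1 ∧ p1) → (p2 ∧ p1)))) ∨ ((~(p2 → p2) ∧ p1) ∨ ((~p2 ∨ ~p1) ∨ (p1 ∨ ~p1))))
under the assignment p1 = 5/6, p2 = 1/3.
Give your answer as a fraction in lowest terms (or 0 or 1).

~p1 = ~5/6 = 0
p1 ∨ ~p1 = 5/6 ∨ 0 = 5/6
~p1 = ~5/6 = 0
~p1 ∨ p2 = 0 ∨ 1/3 = 1/3
(p1 ∨ ~p1) ∨ (~p1 ∨ p2) = 5/6 ∨ 1/3 = 5/6
~p1 = ~5/6 = 0
~p1 ∧ p2 = 0 ∧ 1/3 = 0
p2 ∨ p1 = 1/3 ∨ 5/6 = 5/6
(~p1 ∧ p2) ∨ (p2 ∨ p1) = 0 ∨ 5/6 = 5/6
((p1 ∨ ~p1) ∨ (~p1 ∨ p2)) ∧ ((~p1 ∧ p2) ∨ (p2 ∨ p1)) = 5/6 ∧ 5/6 = 5/6
p1 ∧ p1 = 5/6 ∧ 5/6 = 5/6
(p1 ∧ p1) ∧ p1 = 5/6 ∧ 5/6 = 5/6
p2 → p2 = 1/3 → 1/3 = 1
((p1 ∧ p1) ∧ p1) ∨ (p2 → p2) = 5/6 ∨ 1 = 1
p1 ∧ p1 = 5/6 ∧ 5/6 = 5/6
p1 ∧ p1 = 5/6 ∧ 5/6 = 5/6
p2 ∧ p1 = 1/3 ∧ 5/6 = 1/3
(p1 ∧ p1) → (p2 ∧ p1) = 5/6 → 1/3 = 1/3
(p1 ∧ p1) ∧ ((p1 ∧ p1) → (p2 ∧ p1)) = 5/6 ∧ 1/3 = 1/3
(((p1 ∧ p1) ∧ p1) ∨ (p2 → p2)) ∧ ((p1 ∧ p1) ∧ ((p1 ∧ p1) → (p2 ∧ p1))) = 1 ∧ 1/3 = 1/3
p2 → p2 = 1/3 → 1/3 = 1
~(p2 → p2) = ~1 = 0
~(p2 → p2) ∧ p1 = 0 ∧ 5/6 = 0
~p2 = ~1/3 = 0
~p1 = ~5/6 = 0
~p2 ∨ ~p1 = 0 ∨ 0 = 0
~p1 = ~5/6 = 0
p1 ∨ ~p1 = 5/6 ∨ 0 = 5/6
(~p2 ∨ ~p1) ∨ (p1 ∨ ~p1) = 0 ∨ 5/6 = 5/6
(~(p2 → p2) ∧ p1) ∨ ((~p2 ∨ ~p1) ∨ (p1 ∨ ~p1)) = 0 ∨ 5/6 = 5/6
((((p1 ∧ p1) ∧ p1) ∨ (p2 → p2)) ∧ ((p1 ∧ p1) ∧ ((p1 ∧ p1) → (p2 ∧ p1)))) ∨ ((~(p2 → p2) ∧ p1) ∨ ((~p2 ∨ ~p1) ∨ (p1 ∨ ~p1))) = 1/3 ∨ 5/6 = 5/6
(((p1 ∨ ~p1) ∨ (~p1 ∨ p2)) ∧ ((~p1 ∧ p2) ∨ (p2 ∨ p1))) ∧ (((((p1 ∧ p1) ∧ p1) ∨ (p2 → p2)) ∧ ((p1 ∧ p1) ∧ ((p1 ∧ p1) → (p2 ∧ p1)))) ∨ ((~(p2 → p2) ∧ p1) ∨ ((~p2 ∨ ~p1) ∨ (p1 ∨ ~p1)))) = 5/6 ∧ 5/6 = 5/6

5/6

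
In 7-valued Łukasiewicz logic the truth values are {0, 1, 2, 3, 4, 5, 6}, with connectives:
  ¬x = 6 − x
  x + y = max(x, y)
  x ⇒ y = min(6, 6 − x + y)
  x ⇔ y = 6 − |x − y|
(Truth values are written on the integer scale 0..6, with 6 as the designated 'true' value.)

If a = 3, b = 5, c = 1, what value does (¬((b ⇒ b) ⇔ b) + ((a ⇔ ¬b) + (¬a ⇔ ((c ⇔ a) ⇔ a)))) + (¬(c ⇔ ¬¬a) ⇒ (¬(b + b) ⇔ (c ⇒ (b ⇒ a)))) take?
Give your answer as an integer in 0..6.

b ⇒ b = 5 ⇒ 5 = 6
(b ⇒ b) ⇔ b = 6 ⇔ 5 = 5
¬((b ⇒ b) ⇔ b) = ¬5 = 1
¬b = ¬5 = 1
a ⇔ ¬b = 3 ⇔ 1 = 4
¬a = ¬3 = 3
c ⇔ a = 1 ⇔ 3 = 4
(c ⇔ a) ⇔ a = 4 ⇔ 3 = 5
¬a ⇔ ((c ⇔ a) ⇔ a) = 3 ⇔ 5 = 4
(a ⇔ ¬b) + (¬a ⇔ ((c ⇔ a) ⇔ a)) = 4 + 4 = 4
¬((b ⇒ b) ⇔ b) + ((a ⇔ ¬b) + (¬a ⇔ ((c ⇔ a) ⇔ a))) = 1 + 4 = 4
¬a = ¬3 = 3
¬¬a = ¬3 = 3
c ⇔ ¬¬a = 1 ⇔ 3 = 4
¬(c ⇔ ¬¬a) = ¬4 = 2
b + b = 5 + 5 = 5
¬(b + b) = ¬5 = 1
b ⇒ a = 5 ⇒ 3 = 4
c ⇒ (b ⇒ a) = 1 ⇒ 4 = 6
¬(b + b) ⇔ (c ⇒ (b ⇒ a)) = 1 ⇔ 6 = 1
¬(c ⇔ ¬¬a) ⇒ (¬(b + b) ⇔ (c ⇒ (b ⇒ a))) = 2 ⇒ 1 = 5
(¬((b ⇒ b) ⇔ b) + ((a ⇔ ¬b) + (¬a ⇔ ((c ⇔ a) ⇔ a)))) + (¬(c ⇔ ¬¬a) ⇒ (¬(b + b) ⇔ (c ⇒ (b ⇒ a)))) = 4 + 5 = 5

5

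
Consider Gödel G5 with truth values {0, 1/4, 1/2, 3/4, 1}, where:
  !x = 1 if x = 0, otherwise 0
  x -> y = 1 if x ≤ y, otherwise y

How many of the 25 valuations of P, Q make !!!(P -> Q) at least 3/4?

value 1: 4 assignments (counts)
value 0: 21 assignments
So 4 of the 25 assignments meet the threshold.

4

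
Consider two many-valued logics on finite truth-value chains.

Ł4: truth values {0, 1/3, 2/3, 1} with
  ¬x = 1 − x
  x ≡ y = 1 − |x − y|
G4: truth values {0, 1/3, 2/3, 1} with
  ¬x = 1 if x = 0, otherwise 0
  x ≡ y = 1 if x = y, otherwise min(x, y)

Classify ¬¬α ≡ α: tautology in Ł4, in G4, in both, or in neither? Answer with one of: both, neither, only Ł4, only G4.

only Ł4

In Ł4: every assignment gives 1 — tautology.
In G4: at α = 1/3 the value is 1/3 — not a tautology.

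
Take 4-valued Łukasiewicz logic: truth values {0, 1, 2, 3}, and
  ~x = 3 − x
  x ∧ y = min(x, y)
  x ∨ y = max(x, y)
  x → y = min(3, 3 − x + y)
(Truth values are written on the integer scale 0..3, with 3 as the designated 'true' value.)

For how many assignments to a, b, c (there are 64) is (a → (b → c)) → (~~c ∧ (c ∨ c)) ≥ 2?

value 3: 19 assignments (counts)
value 2: 19 assignments (counts)
value 1: 16 assignments
value 0: 10 assignments
So 38 of the 64 assignments meet the threshold.

38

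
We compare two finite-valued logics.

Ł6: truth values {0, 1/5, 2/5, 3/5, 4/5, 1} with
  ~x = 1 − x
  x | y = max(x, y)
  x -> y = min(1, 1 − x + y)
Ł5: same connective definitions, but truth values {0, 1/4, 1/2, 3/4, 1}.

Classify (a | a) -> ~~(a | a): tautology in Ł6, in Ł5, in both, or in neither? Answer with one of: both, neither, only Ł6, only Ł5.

In Ł6: every assignment gives 1 — tautology.
In Ł5: every assignment gives 1 — tautology.

both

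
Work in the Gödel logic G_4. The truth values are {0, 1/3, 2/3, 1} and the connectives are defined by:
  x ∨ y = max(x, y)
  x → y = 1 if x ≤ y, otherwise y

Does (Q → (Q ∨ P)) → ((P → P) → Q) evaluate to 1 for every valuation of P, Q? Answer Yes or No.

Counterexample: take P = 0, Q = 0.
Q ∨ P = 0 ∨ 0 = 0
Q → (Q ∨ P) = 0 → 0 = 1
P → P = 0 → 0 = 1
(P → P) → Q = 1 → 0 = 0
(Q → (Q ∨ P)) → ((P → P) → Q) = 1 → 0 = 0
This gives 0 ≠ 1.

No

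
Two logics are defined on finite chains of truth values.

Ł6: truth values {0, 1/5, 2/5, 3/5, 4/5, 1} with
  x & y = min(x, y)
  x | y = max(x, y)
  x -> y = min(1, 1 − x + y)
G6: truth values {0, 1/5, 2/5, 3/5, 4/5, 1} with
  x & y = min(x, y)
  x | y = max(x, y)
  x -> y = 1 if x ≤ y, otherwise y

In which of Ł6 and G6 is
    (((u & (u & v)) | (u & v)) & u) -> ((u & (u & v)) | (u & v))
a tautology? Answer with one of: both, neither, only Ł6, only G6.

both

In Ł6: every assignment gives 1 — tautology.
In G6: every assignment gives 1 — tautology.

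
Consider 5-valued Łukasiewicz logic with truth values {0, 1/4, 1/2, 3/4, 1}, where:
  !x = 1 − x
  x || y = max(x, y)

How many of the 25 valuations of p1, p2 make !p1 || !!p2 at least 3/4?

16

value 1: 9 assignments (counts)
value 3/4: 7 assignments (counts)
value 1/2: 5 assignments
value 1/4: 3 assignments
value 0: 1 assignment
So 16 of the 25 assignments meet the threshold.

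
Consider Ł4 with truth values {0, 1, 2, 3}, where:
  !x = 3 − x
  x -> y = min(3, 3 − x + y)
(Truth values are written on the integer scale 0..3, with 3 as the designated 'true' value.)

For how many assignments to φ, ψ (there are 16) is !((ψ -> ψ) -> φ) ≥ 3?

4

φ = 0, ψ = 0 ↦ 3  ≥
φ = 0, ψ = 1 ↦ 3  ≥
φ = 0, ψ = 2 ↦ 3  ≥
φ = 0, ψ = 3 ↦ 3  ≥
φ = 1, ψ = 0 ↦ 2  <
φ = 1, ψ = 1 ↦ 2  <
φ = 1, ψ = 2 ↦ 2  <
φ = 1, ψ = 3 ↦ 2  <
φ = 2, ψ = 0 ↦ 1  <
φ = 2, ψ = 1 ↦ 1  <
φ = 2, ψ = 2 ↦ 1  <
φ = 2, ψ = 3 ↦ 1  <
φ = 3, ψ = 0 ↦ 0  <
φ = 3, ψ = 1 ↦ 0  <
φ = 3, ψ = 2 ↦ 0  <
φ = 3, ψ = 3 ↦ 0  <
So 4 of the 16 assignments meet the threshold.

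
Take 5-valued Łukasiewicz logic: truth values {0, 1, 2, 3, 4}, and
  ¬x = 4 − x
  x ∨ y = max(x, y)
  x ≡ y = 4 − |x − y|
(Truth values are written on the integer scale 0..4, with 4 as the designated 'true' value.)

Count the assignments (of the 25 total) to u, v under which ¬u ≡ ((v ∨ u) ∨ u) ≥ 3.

value 4: 5 assignments (counts)
value 3: 4 assignments (counts)
value 2: 8 assignments
value 1: 2 assignments
value 0: 6 assignments
So 9 of the 25 assignments meet the threshold.

9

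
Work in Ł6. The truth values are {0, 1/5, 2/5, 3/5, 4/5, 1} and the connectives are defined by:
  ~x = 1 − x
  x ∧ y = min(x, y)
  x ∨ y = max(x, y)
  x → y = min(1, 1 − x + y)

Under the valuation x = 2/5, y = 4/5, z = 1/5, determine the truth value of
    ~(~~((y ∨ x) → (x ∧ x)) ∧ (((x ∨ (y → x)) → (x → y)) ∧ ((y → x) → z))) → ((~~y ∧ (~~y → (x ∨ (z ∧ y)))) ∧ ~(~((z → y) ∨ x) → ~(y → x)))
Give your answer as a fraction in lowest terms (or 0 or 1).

3/5

y ∨ x = 4/5 ∨ 2/5 = 4/5
x ∧ x = 2/5 ∧ 2/5 = 2/5
(y ∨ x) → (x ∧ x) = 4/5 → 2/5 = 3/5
~((y ∨ x) → (x ∧ x)) = ~3/5 = 2/5
~~((y ∨ x) → (x ∧ x)) = ~2/5 = 3/5
y → x = 4/5 → 2/5 = 3/5
x ∨ (y → x) = 2/5 ∨ 3/5 = 3/5
x → y = 2/5 → 4/5 = 1
(x ∨ (y → x)) → (x → y) = 3/5 → 1 = 1
y → x = 4/5 → 2/5 = 3/5
(y → x) → z = 3/5 → 1/5 = 3/5
((x ∨ (y → x)) → (x → y)) ∧ ((y → x) → z) = 1 ∧ 3/5 = 3/5
~~((y ∨ x) → (x ∧ x)) ∧ (((x ∨ (y → x)) → (x → y)) ∧ ((y → x) → z)) = 3/5 ∧ 3/5 = 3/5
~(~~((y ∨ x) → (x ∧ x)) ∧ (((x ∨ (y → x)) → (x → y)) ∧ ((y → x) → z))) = ~3/5 = 2/5
~y = ~4/5 = 1/5
~~y = ~1/5 = 4/5
~y = ~4/5 = 1/5
~~y = ~1/5 = 4/5
z ∧ y = 1/5 ∧ 4/5 = 1/5
x ∨ (z ∧ y) = 2/5 ∨ 1/5 = 2/5
~~y → (x ∨ (z ∧ y)) = 4/5 → 2/5 = 3/5
~~y ∧ (~~y → (x ∨ (z ∧ y))) = 4/5 ∧ 3/5 = 3/5
z → y = 1/5 → 4/5 = 1
(z → y) ∨ x = 1 ∨ 2/5 = 1
~((z → y) ∨ x) = ~1 = 0
y → x = 4/5 → 2/5 = 3/5
~(y → x) = ~3/5 = 2/5
~((z → y) ∨ x) → ~(y → x) = 0 → 2/5 = 1
~(~((z → y) ∨ x) → ~(y → x)) = ~1 = 0
(~~y ∧ (~~y → (x ∨ (z ∧ y)))) ∧ ~(~((z → y) ∨ x) → ~(y → x)) = 3/5 ∧ 0 = 0
~(~~((y ∨ x) → (x ∧ x)) ∧ (((x ∨ (y → x)) → (x → y)) ∧ ((y → x) → z))) → ((~~y ∧ (~~y → (x ∨ (z ∧ y)))) ∧ ~(~((z → y) ∨ x) → ~(y → x))) = 2/5 → 0 = 3/5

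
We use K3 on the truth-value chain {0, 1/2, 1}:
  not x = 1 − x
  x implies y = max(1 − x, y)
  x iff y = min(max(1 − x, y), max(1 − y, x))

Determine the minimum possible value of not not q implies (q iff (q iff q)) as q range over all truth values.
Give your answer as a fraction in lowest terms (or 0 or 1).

Take q = 1/2:
not q = not 1/2 = 1/2
not not q = not 1/2 = 1/2
q iff q = 1/2 iff 1/2 = 1/2
q iff (q iff q) = 1/2 iff 1/2 = 1/2
not not q implies (q iff (q iff q)) = 1/2 implies 1/2 = 1/2
No assignment yields a value below 1/2, so this is the minimum.

1/2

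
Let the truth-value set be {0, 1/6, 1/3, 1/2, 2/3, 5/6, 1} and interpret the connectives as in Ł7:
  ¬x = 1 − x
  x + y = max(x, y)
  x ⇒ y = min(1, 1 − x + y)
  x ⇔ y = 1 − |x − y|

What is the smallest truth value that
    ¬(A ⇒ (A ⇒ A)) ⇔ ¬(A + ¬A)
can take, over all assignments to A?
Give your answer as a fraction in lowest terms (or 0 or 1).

1/2

Take A = 1/2:
A ⇒ A = 1/2 ⇒ 1/2 = 1
A ⇒ (A ⇒ A) = 1/2 ⇒ 1 = 1
¬(A ⇒ (A ⇒ A)) = ¬1 = 0
¬A = ¬1/2 = 1/2
A + ¬A = 1/2 + 1/2 = 1/2
¬(A + ¬A) = ¬1/2 = 1/2
¬(A ⇒ (A ⇒ A)) ⇔ ¬(A + ¬A) = 0 ⇔ 1/2 = 1/2
No assignment yields a value below 1/2, so this is the minimum.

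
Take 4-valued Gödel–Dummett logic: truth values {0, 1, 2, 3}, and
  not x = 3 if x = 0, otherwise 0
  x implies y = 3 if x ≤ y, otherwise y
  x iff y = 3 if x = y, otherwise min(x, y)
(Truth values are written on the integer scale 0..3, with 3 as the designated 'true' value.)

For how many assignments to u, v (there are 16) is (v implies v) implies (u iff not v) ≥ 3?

4

u = 0, v = 0 ↦ 0  <
u = 0, v = 1 ↦ 3  ≥
u = 0, v = 2 ↦ 3  ≥
u = 0, v = 3 ↦ 3  ≥
u = 1, v = 0 ↦ 1  <
u = 1, v = 1 ↦ 0  <
u = 1, v = 2 ↦ 0  <
u = 1, v = 3 ↦ 0  <
u = 2, v = 0 ↦ 2  <
u = 2, v = 1 ↦ 0  <
u = 2, v = 2 ↦ 0  <
u = 2, v = 3 ↦ 0  <
u = 3, v = 0 ↦ 3  ≥
u = 3, v = 1 ↦ 0  <
u = 3, v = 2 ↦ 0  <
u = 3, v = 3 ↦ 0  <
So 4 of the 16 assignments meet the threshold.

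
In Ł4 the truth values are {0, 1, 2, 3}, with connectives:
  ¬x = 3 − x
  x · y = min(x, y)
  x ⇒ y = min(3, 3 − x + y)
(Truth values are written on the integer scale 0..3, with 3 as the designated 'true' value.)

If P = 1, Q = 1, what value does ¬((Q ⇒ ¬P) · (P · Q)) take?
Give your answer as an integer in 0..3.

¬P = ¬1 = 2
Q ⇒ ¬P = 1 ⇒ 2 = 3
P · Q = 1 · 1 = 1
(Q ⇒ ¬P) · (P · Q) = 3 · 1 = 1
¬((Q ⇒ ¬P) · (P · Q)) = ¬1 = 2

2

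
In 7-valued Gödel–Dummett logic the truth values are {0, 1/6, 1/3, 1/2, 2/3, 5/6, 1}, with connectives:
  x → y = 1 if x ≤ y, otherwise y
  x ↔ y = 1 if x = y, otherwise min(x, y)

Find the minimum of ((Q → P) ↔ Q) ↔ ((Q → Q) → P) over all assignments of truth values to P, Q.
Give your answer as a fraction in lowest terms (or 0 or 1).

Take P = 1/6, Q = 0:
Q → P = 0 → 1/6 = 1
(Q → P) ↔ Q = 1 ↔ 0 = 0
Q → Q = 0 → 0 = 1
(Q → Q) → P = 1 → 1/6 = 1/6
((Q → P) ↔ Q) ↔ ((Q → Q) → P) = 0 ↔ 1/6 = 0
No assignment yields a value below 0, so this is the minimum.

0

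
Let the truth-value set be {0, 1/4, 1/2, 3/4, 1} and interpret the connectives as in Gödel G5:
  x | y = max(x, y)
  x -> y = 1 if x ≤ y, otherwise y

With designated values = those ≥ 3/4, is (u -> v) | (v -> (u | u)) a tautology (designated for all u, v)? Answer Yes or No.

Yes

At u = 0, v = 1/2, for instance:
u -> v = 0 -> 1/2 = 1
u | u = 0 | 0 = 0
v -> (u | u) = 1/2 -> 0 = 0
(u -> v) | (v -> (u | u)) = 1 | 0 = 1
and checking the remaining 24 assignments likewise gives ≥ 3/4 in every case.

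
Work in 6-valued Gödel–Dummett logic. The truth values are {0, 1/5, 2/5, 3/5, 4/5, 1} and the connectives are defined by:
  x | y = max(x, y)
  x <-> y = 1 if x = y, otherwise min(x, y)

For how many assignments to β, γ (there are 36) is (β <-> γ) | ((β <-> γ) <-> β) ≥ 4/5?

value 1: 21 assignments (counts)
value 4/5: 1 assignment (counts)
value 3/5: 2 assignments
value 2/5: 3 assignments
value 1/5: 4 assignments
value 0: 5 assignments
So 22 of the 36 assignments meet the threshold.

22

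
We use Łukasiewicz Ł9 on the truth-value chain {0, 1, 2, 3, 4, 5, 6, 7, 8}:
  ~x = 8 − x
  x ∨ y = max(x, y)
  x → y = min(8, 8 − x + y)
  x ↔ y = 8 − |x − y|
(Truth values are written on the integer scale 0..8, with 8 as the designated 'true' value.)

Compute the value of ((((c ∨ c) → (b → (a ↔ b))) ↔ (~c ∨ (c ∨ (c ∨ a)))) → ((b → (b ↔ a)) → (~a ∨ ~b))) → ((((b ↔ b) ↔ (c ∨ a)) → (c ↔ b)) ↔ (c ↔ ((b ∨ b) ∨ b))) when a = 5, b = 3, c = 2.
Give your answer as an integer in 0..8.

c ∨ c = 2 ∨ 2 = 2
a ↔ b = 5 ↔ 3 = 6
b → (a ↔ b) = 3 → 6 = 8
(c ∨ c) → (b → (a ↔ b)) = 2 → 8 = 8
~c = ~2 = 6
c ∨ a = 2 ∨ 5 = 5
c ∨ (c ∨ a) = 2 ∨ 5 = 5
~c ∨ (c ∨ (c ∨ a)) = 6 ∨ 5 = 6
((c ∨ c) → (b → (a ↔ b))) ↔ (~c ∨ (c ∨ (c ∨ a))) = 8 ↔ 6 = 6
b ↔ a = 3 ↔ 5 = 6
b → (b ↔ a) = 3 → 6 = 8
~a = ~5 = 3
~b = ~3 = 5
~a ∨ ~b = 3 ∨ 5 = 5
(b → (b ↔ a)) → (~a ∨ ~b) = 8 → 5 = 5
(((c ∨ c) → (b → (a ↔ b))) ↔ (~c ∨ (c ∨ (c ∨ a)))) → ((b → (b ↔ a)) → (~a ∨ ~b)) = 6 → 5 = 7
b ↔ b = 3 ↔ 3 = 8
c ∨ a = 2 ∨ 5 = 5
(b ↔ b) ↔ (c ∨ a) = 8 ↔ 5 = 5
c ↔ b = 2 ↔ 3 = 7
((b ↔ b) ↔ (c ∨ a)) → (c ↔ b) = 5 → 7 = 8
b ∨ b = 3 ∨ 3 = 3
(b ∨ b) ∨ b = 3 ∨ 3 = 3
c ↔ ((b ∨ b) ∨ b) = 2 ↔ 3 = 7
(((b ↔ b) ↔ (c ∨ a)) → (c ↔ b)) ↔ (c ↔ ((b ∨ b) ∨ b)) = 8 ↔ 7 = 7
((((c ∨ c) → (b → (a ↔ b))) ↔ (~c ∨ (c ∨ (c ∨ a)))) → ((b → (b ↔ a)) → (~a ∨ ~b))) → ((((b ↔ b) ↔ (c ∨ a)) → (c ↔ b)) ↔ (c ↔ ((b ∨ b) ∨ b))) = 7 → 7 = 8

8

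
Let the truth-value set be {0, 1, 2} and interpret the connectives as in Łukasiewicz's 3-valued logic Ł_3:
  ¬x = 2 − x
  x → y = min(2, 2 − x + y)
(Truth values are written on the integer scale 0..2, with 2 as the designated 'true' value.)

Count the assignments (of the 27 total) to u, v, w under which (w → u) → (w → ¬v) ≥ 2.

value 2: 22 assignments (counts)
value 1: 4 assignments
value 0: 1 assignment
So 22 of the 27 assignments meet the threshold.

22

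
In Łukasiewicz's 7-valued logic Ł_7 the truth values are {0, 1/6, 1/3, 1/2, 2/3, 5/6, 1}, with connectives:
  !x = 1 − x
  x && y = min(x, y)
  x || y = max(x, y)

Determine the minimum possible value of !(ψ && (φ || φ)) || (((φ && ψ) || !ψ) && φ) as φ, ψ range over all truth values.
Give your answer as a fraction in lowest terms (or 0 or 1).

Take φ = 1/2, ψ = 1/2:
φ || φ = 1/2 || 1/2 = 1/2
ψ && (φ || φ) = 1/2 && 1/2 = 1/2
!(ψ && (φ || φ)) = !1/2 = 1/2
φ && ψ = 1/2 && 1/2 = 1/2
!ψ = !1/2 = 1/2
(φ && ψ) || !ψ = 1/2 || 1/2 = 1/2
((φ && ψ) || !ψ) && φ = 1/2 && 1/2 = 1/2
!(ψ && (φ || φ)) || (((φ && ψ) || !ψ) && φ) = 1/2 || 1/2 = 1/2
No assignment yields a value below 1/2, so this is the minimum.

1/2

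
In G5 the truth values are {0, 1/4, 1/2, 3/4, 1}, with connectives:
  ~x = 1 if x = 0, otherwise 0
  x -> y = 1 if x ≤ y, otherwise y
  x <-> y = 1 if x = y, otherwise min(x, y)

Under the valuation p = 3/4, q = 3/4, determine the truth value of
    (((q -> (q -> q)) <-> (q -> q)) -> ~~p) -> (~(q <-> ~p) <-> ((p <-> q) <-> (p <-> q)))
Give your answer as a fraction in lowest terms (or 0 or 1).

q -> q = 3/4 -> 3/4 = 1
q -> (q -> q) = 3/4 -> 1 = 1
q -> q = 3/4 -> 3/4 = 1
(q -> (q -> q)) <-> (q -> q) = 1 <-> 1 = 1
~p = ~3/4 = 0
~~p = ~0 = 1
((q -> (q -> q)) <-> (q -> q)) -> ~~p = 1 -> 1 = 1
~p = ~3/4 = 0
q <-> ~p = 3/4 <-> 0 = 0
~(q <-> ~p) = ~0 = 1
p <-> q = 3/4 <-> 3/4 = 1
p <-> q = 3/4 <-> 3/4 = 1
(p <-> q) <-> (p <-> q) = 1 <-> 1 = 1
~(q <-> ~p) <-> ((p <-> q) <-> (p <-> q)) = 1 <-> 1 = 1
(((q -> (q -> q)) <-> (q -> q)) -> ~~p) -> (~(q <-> ~p) <-> ((p <-> q) <-> (p <-> q))) = 1 -> 1 = 1

1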